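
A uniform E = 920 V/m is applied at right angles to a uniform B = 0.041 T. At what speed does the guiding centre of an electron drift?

v_d ≈ 2.2×10⁴ m/s

In crossed fields the guiding centre drifts at v_d = |E×B|/B² = E/B, independent of charge and mass.
v_d = 920/0.041 = 2.2×10⁴ m/s.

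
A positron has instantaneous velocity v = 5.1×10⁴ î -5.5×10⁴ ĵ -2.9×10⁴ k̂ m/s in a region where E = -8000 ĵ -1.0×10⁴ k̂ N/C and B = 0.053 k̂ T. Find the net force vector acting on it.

v×B = (-2920, -2700, 0) N/C.
E + v×B = (-2920, -1.07×10⁴, -1.00×10⁴) N/C.
F = q(E + v×B) = (1.602×10⁻¹⁹ C)·(-2920, -1.07×10⁴, -1.00×10⁴) = (-4.67×10⁻¹⁶, -1.71×10⁻¹⁵, -1.60×10⁻¹⁵) N.

F ≈ (-4.67×10⁻¹⁶, -1.71×10⁻¹⁵, -1.60×10⁻¹⁵) N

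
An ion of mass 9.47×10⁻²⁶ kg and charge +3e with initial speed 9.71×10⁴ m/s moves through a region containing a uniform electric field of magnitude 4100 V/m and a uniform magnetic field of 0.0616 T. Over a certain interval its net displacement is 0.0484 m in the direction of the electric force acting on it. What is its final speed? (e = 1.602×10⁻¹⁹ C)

B does no work; ΔKE = |q|E d.
½mv_f² = ½mv₀² + |q|Ed = ½(9.47×10⁻²⁶)(9.71×10⁴)² + (4.806×10⁻¹⁹)(4100)(0.0484) ≈ 4.464×10⁻¹⁶ J + 9.537×10⁻¹⁷ J ≈ 5.418×10⁻¹⁶ J.
v_f = √(2·5.418×10⁻¹⁶/9.47×10⁻²⁶) ≈ 1.07×10⁵ m/s.

v_f ≈ 1.07×10⁵ m/s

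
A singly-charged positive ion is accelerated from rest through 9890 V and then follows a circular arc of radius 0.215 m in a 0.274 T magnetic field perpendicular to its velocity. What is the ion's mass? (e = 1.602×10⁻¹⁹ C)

Combine |q|V = ½mv² and r = mv/(|q|B): eliminate v to get m = qB²r²/(2V).
m = (1.602×10⁻¹⁹)(0.274)²(0.215)²/(2·9890) ≈ 2.81×10⁻²⁶ kg.

m ≈ 2.81×10⁻²⁶ kg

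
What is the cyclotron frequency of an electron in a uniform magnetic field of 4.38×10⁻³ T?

f = |q|B/(2πm).
f = (1.602×10⁻¹⁹)(4.38×10⁻³)/(2π·9.109×10⁻³¹) ≈ 1.23×10⁸ Hz.

f ≈ 1.23×10⁸ Hz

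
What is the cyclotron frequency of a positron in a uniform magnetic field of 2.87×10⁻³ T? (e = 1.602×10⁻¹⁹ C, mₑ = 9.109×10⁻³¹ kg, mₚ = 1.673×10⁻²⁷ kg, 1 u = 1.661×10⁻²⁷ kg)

f = |q|B/(2πm).
f = (1.602×10⁻¹⁹)(2.87×10⁻³)/(2π·9.109×10⁻³¹) ≈ 8.03×10⁷ Hz.

f ≈ 8.03×10⁷ Hz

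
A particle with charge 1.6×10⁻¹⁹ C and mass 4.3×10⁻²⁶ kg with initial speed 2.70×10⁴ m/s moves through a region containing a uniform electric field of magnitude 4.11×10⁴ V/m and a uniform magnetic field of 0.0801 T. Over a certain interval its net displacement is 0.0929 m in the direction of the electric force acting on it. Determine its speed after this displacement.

B does no work; ΔKE = |q|E d.
½mv_f² = ½mv₀² + |q|Ed = ½(4.3×10⁻²⁶)(2.70×10⁴)² + (1.6×10⁻¹⁹)(4.11×10⁴)(0.0929) ≈ 1.567×10⁻¹⁷ J + 6.109×10⁻¹⁶ J ≈ 6.266×10⁻¹⁶ J.
v_f = √(2·6.266×10⁻¹⁶/4.3×10⁻²⁶) ≈ 1.71×10⁵ m/s.

v_f ≈ 1.71×10⁵ m/s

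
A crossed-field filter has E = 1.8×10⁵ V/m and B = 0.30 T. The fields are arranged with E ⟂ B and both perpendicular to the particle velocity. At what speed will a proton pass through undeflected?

Zero net Lorentz force requires |qE| = |q v×B|, i.e. E = vB.
v = E/B = 1.8×10⁵/0.30 = 6.0×10⁵ m/s.
The result is independent of the particle's charge and mass.

v = 6.0×10⁵ m/s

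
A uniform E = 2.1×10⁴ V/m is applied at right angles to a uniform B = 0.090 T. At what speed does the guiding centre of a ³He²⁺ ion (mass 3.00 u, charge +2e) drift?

v_d ≈ 2.3×10⁵ m/s

The steady drift has the magnetic force balancing the electric force, so v_d = E/B.
v_d = 2.1×10⁴/0.090 = 2.3×10⁵ m/s.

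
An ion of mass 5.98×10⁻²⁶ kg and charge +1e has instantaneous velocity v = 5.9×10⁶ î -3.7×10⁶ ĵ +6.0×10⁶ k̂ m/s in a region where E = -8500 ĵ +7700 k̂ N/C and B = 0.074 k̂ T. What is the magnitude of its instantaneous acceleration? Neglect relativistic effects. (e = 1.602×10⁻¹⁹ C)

|a| ≈ 1.40×10¹² m/s²

v×B = (-2.74×10⁵, -4.37×10⁵, 0) N/C.
E + v×B = (-2.74×10⁵, -4.45×10⁵, 7700) N/C.
F = q(E + v×B) = (1.602×10⁻¹⁹ C)·(-2.74×10⁵, -4.45×10⁵, 7700) = (-4.39×10⁻¹⁴, -7.13×10⁻¹⁴, 1.23×10⁻¹⁵) N.
|a| = |F|/m = 8.372×10⁻¹⁴/5.98×10⁻²⁶ ≈ 1.40×10¹² m/s².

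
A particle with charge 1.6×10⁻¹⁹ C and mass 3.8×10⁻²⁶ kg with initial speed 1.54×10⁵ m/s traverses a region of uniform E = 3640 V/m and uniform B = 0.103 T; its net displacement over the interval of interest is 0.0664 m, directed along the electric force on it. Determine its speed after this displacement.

v_f ≈ 1.60×10⁵ m/s

B does no work; ΔKE = |q|E d.
½mv_f² = ½mv₀² + |q|Ed = ½(3.8×10⁻²⁶)(1.54×10⁵)² + (1.6×10⁻¹⁹)(3640)(0.0664) ≈ 4.506×10⁻¹⁶ J + 3.867×10⁻¹⁷ J ≈ 4.893×10⁻¹⁶ J.
v_f = √(2·4.893×10⁻¹⁶/3.8×10⁻²⁶) ≈ 1.60×10⁵ m/s.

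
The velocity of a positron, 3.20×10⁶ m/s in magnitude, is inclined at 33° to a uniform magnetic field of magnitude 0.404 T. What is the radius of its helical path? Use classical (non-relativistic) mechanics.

r ≈ 2.45×10⁻⁵ m

v⊥ = v sinθ = 3.20×10⁶·sin33° ≈ 1.743×10⁶ m/s.
r = m v⊥/(|q|B) = (9.109×10⁻³¹)(1.743×10⁶)/((1.602×10⁻¹⁹)(0.404)) ≈ 2.45×10⁻⁵ m.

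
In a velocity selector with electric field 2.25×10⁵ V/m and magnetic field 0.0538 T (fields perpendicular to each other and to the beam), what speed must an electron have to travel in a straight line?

v = 4.18×10⁶ m/s

Straight-line motion ⇒ electric and magnetic forces cancel, so E = vB.
v = E/B = 2.25×10⁵/0.0538 = 4.18×10⁶ m/s.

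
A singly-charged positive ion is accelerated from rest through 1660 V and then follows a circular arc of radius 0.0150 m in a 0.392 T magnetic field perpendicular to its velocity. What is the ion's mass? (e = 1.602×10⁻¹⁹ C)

Combine |q|V = ½mv² and r = mv/(|q|B): eliminate v to get m = qB²r²/(2V).
m = (1.602×10⁻¹⁹)(0.392)²(0.0150)²/(2·1660) ≈ 1.67×10⁻²⁷ kg.

m ≈ 1.67×10⁻²⁷ kg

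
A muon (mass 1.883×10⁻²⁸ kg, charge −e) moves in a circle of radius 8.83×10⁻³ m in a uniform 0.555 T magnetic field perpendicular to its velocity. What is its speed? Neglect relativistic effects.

From |q|vB = mv²/r, v = |q|Br/m.
v = (1.602×10⁻¹⁹)(0.555)(8.83×10⁻³)/1.883×10⁻²⁸ ≈ 4.17×10⁶ m/s.

v ≈ 4.17×10⁶ m/s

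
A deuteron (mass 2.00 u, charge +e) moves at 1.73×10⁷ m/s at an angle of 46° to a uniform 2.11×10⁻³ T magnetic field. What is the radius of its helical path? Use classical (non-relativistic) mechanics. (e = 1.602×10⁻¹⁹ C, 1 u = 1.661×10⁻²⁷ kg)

v⊥ = v sinθ = 1.73×10⁷·sin46° ≈ 1.244×10⁷ m/s.
r = m v⊥/(|q|B) = (3.322×10⁻²⁷)(1.244×10⁷)/((1.602×10⁻¹⁹)(2.11×10⁻³)) ≈ 122 m.

r ≈ 122 m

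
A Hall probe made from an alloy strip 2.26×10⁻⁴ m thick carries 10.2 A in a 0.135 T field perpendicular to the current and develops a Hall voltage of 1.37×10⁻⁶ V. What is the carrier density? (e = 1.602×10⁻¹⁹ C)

n ≈ 2.78×10²⁸ m⁻³

From V_H = IB/(n e t), n = IB/(V_H e t).
n = (10.2)(0.135)/((1.37×10⁻⁶)(1.602×10⁻¹⁹)(2.26×10⁻⁴)) ≈ 2.78×10²⁸ m⁻³.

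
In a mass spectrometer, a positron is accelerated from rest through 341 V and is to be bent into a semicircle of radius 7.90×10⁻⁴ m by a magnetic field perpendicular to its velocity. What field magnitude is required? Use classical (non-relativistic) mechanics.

v = √(2|q|V/m) = √(2·1.602×10⁻¹⁹·341/9.109×10⁻³¹) ≈ 1.095×10⁷ m/s.
B = mv/(|q|r) = (9.109×10⁻³¹)(1.095×10⁷)/((1.602×10⁻¹⁹)(7.90×10⁻⁴)) ≈ 0.0788 T.

B ≈ 0.0788 T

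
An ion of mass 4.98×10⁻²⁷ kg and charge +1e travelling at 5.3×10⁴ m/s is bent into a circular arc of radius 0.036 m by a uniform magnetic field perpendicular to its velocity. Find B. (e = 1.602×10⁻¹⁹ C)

From |q|vB = mv²/r, B = mv/(|q|r).
B = (4.98×10⁻²⁷)(5.3×10⁴)/((1.602×10⁻¹⁹)(0.036)) ≈ 0.046 T.

B ≈ 0.046 T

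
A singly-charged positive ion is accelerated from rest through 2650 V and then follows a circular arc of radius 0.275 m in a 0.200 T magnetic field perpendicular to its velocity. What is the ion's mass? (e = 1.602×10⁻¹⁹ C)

Combine |q|V = ½mv² and r = mv/(|q|B): eliminate v to get m = qB²r²/(2V).
m = (1.602×10⁻¹⁹)(0.200)²(0.275)²/(2·2650) ≈ 9.14×10⁻²⁶ kg.

m ≈ 9.14×10⁻²⁶ kg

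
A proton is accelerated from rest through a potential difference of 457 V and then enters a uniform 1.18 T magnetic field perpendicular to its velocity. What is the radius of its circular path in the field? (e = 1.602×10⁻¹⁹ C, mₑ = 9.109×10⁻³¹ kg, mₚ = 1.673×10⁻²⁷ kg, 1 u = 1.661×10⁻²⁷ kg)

r ≈ 2.62×10⁻³ m

Acceleration: |q|V = ½mv² ⇒ v = √(2|q|V/m) = √(2·1.602×10⁻¹⁹·457/1.673×10⁻²⁷) ≈ 2.958×10⁵ m/s.
In the field: r = mv/(|q|B) = (1.673×10⁻²⁷)(2.958×10⁵)/((1.602×10⁻¹⁹)(1.18)) ≈ 2.62×10⁻³ m.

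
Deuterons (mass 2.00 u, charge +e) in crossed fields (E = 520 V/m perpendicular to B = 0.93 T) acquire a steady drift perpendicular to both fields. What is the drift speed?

In crossed fields the guiding centre drifts at v_d = |E×B|/B² = E/B, independent of charge and mass.
v_d = 520/0.93 = 560 m/s.

v_d ≈ 560 m/s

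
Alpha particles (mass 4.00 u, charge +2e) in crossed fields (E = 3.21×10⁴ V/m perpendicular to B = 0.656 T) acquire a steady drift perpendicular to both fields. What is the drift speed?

v_d ≈ 4.89×10⁴ m/s

The steady drift has the magnetic force balancing the electric force, so v_d = E/B.
v_d = 3.21×10⁴/0.656 = 4.89×10⁴ m/s.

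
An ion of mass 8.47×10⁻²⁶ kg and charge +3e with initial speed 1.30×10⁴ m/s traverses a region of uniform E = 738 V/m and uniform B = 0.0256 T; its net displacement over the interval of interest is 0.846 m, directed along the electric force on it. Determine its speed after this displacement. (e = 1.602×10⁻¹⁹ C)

B does no work; ΔKE = |q|E d.
½mv_f² = ½mv₀² + |q|Ed = ½(8.47×10⁻²⁶)(1.30×10⁴)² + (4.806×10⁻¹⁹)(738)(0.846) ≈ 7.157×10⁻¹⁸ J + 3.001×10⁻¹⁶ J ≈ 3.072×10⁻¹⁶ J.
v_f = √(2·3.072×10⁻¹⁶/8.47×10⁻²⁶) ≈ 8.52×10⁴ m/s.

v_f ≈ 8.52×10⁴ m/s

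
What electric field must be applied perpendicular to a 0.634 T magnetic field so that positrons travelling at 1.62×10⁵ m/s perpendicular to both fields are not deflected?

E = 1.03×10⁵ V/m

For straight-line motion qE = qvB, so E = vB.
E = 1.62×10⁵ × 0.634 = 1.03×10⁵ V/m.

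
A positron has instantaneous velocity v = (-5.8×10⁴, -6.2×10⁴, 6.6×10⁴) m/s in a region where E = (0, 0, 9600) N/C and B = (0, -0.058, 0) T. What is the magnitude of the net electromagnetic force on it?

v×B = (3830, 0, 3360) N/C.
E + v×B = (3830, 0, 1.30×10⁴) N/C.
F = q(E + v×B) = (1.602×10⁻¹⁹ C)·(3830, 0, 1.30×10⁴) = (6.13×10⁻¹⁶, 0, 2.08×10⁻¹⁵) N.
|F| = 2.17×10⁻¹⁵ N.

|F| ≈ 2.17×10⁻¹⁵ N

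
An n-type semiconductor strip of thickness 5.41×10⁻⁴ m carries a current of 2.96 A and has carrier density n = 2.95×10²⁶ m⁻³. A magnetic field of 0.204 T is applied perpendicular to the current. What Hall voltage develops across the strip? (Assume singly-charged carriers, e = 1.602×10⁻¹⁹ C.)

V_H ≈ 2.36×10⁻⁵ V

V_H = IB/(n e t).
V_H = (2.96)(0.204)/((2.95×10²⁶)(1.602×10⁻¹⁹)(5.41×10⁻⁴)) ≈ 2.36×10⁻⁵ V.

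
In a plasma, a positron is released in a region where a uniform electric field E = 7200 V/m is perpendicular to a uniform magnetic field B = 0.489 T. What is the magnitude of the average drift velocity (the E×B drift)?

The E×B drift speed is v_d = E/B.
v_d = 7200/0.489 = 1.47×10⁴ m/s.

v_d ≈ 1.47×10⁴ m/s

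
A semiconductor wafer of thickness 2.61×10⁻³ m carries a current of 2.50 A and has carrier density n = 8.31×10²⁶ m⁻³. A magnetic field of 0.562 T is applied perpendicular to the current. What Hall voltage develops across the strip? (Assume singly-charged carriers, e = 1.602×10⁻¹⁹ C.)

V_H = IB/(n e t).
V_H = (2.50)(0.562)/((8.31×10²⁶)(1.602×10⁻¹⁹)(2.61×10⁻³)) ≈ 4.04×10⁻⁶ V.

V_H ≈ 4.04×10⁻⁶ V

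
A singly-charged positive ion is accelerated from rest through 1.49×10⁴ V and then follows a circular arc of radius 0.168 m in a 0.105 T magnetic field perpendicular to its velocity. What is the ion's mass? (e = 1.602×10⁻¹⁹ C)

m ≈ 1.67×10⁻²⁷ kg

Combine |q|V = ½mv² and r = mv/(|q|B): eliminate v to get m = qB²r²/(2V).
m = (1.602×10⁻¹⁹)(0.105)²(0.168)²/(2·1.49×10⁴) ≈ 1.67×10⁻²⁷ kg.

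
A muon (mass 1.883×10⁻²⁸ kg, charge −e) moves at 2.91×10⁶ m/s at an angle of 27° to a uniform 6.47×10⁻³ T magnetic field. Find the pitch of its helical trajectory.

v∥ = v cosθ = 2.91×10⁶·cos27° ≈ 2.593×10⁶ m/s.
T = 2πm/(|q|B) = 2π(1.883×10⁻²⁸)/((1.602×10⁻¹⁹)(6.47×10⁻³)) ≈ 1.141×10⁻⁶ s.
pitch = v∥ T = (2.593×10⁶)(1.141×10⁻⁶) ≈ 2.96 m.

p ≈ 2.96 m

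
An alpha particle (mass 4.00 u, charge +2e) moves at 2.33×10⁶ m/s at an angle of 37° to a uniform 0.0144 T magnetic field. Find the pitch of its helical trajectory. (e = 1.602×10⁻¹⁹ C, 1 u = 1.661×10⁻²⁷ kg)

p ≈ 16.8 m

v∥ = v cosθ = 2.33×10⁶·cos37° ≈ 1.861×10⁶ m/s.
T = 2πm/(|q|B) = 2π(6.644×10⁻²⁷)/((3.204×10⁻¹⁹)(0.0144)) ≈ 9.048×10⁻⁶ s.
pitch = v∥ T = (1.861×10⁶)(9.048×10⁻⁶) ≈ 16.8 m.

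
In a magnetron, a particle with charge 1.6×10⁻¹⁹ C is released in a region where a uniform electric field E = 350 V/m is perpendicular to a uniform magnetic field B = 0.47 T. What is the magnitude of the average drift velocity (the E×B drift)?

In crossed fields the guiding centre drifts at v_d = |E×B|/B² = E/B, independent of charge and mass.
v_d = 350/0.47 = 740 m/s.

v_d ≈ 740 m/s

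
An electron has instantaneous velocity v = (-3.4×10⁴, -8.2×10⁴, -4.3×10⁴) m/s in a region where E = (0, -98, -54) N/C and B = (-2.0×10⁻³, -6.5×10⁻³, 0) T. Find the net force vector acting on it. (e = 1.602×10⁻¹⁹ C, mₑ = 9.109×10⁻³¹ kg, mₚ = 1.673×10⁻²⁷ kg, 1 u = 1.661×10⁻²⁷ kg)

v×B = (-280, 86.0, 57.0) N/C.
E + v×B = (-280, -12.0, 3.00) N/C.
F = q(E + v×B) = (−1.602×10⁻¹⁹ C)·(-280, -12.0, 3.00) = (4.48×10⁻¹⁷, 1.92×10⁻¹⁸, -4.81×10⁻¹⁹) N.

F ≈ (4.48×10⁻¹⁷, 1.92×10⁻¹⁸, -4.81×10⁻¹⁹) N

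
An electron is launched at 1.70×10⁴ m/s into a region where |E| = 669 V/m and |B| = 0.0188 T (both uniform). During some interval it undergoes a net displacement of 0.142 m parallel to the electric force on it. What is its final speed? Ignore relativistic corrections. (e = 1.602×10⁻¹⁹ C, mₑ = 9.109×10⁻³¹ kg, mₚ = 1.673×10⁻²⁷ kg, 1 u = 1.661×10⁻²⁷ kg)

B does no work; ΔKE = |q|E d.
½mv_f² = ½mv₀² + |q|Ed = ½(9.109×10⁻³¹)(1.70×10⁴)² + (1.602×10⁻¹⁹)(669)(0.142) ≈ 1.316×10⁻²² J + 1.522×10⁻¹⁷ J ≈ 1.522×10⁻¹⁷ J.
v_f = √(2·1.522×10⁻¹⁷/9.109×10⁻³¹) ≈ 5.78×10⁶ m/s.

v_f ≈ 5.78×10⁶ m/s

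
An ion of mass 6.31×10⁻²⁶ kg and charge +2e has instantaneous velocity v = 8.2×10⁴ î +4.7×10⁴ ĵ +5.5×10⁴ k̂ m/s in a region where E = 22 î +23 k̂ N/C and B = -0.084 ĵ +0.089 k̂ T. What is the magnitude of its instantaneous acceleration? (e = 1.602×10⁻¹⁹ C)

|a| ≈ 6.78×10¹⁰ m/s²

v×B = (8800, -7300, -6890) N/C.
E + v×B = (8820, -7300, -6860) N/C.
F = q(E + v×B) = (3.204×10⁻¹⁹ C)·(8820, -7300, -6860) = (2.83×10⁻¹⁵, -2.34×10⁻¹⁵, -2.20×10⁻¹⁵) N.
|a| = |F|/m = 4.278×10⁻¹⁵/6.31×10⁻²⁶ ≈ 6.78×10¹⁰ m/s².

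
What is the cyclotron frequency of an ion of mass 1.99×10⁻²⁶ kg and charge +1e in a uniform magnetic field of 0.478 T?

f ≈ 6.12×10⁵ Hz

f = |q|B/(2πm).
f = (1.602×10⁻¹⁹)(0.478)/(2π·1.99×10⁻²⁶) ≈ 6.12×10⁵ Hz.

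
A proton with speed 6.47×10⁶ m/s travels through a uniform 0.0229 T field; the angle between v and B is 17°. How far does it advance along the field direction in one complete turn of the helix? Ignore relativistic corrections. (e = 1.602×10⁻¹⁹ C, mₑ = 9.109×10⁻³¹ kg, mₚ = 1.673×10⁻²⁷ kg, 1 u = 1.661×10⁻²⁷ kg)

p ≈ 17.7 m

v∥ = v cosθ = 6.47×10⁶·cos17° ≈ 6.187×10⁶ m/s.
T = 2πm/(|q|B) = 2π(1.673×10⁻²⁷)/((1.602×10⁻¹⁹)(0.0229)) ≈ 2.865×10⁻⁶ s.
pitch = v∥ T = (6.187×10⁶)(2.865×10⁻⁶) ≈ 17.7 m.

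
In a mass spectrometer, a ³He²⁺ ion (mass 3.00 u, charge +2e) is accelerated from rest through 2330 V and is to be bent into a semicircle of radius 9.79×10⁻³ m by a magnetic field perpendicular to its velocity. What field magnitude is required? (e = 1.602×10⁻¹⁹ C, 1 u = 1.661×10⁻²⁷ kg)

v = √(2|q|V/m) = √(2·3.204×10⁻¹⁹·2330/4.983×10⁻²⁷) ≈ 5.474×10⁵ m/s.
B = mv/(|q|r) = (4.983×10⁻²⁷)(5.474×10⁵)/((3.204×10⁻¹⁹)(9.79×10⁻³)) ≈ 0.870 T.

B ≈ 0.870 T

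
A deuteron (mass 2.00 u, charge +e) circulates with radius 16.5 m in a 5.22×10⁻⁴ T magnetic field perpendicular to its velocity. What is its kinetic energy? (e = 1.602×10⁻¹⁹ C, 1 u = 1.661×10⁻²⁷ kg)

KE ≈ 2.87×10⁻¹⁶ J

v = |q|Br/m, then KE = ½mv² = (qBr)²/(2m).
v = (1.602×10⁻¹⁹)(5.22×10⁻⁴)(16.5)/3.322×10⁻²⁷ ≈ 4.154×10⁵ m/s.
KE = ½(3.322×10⁻²⁷)(4.154×10⁵)² ≈ 2.87×10⁻¹⁶ J.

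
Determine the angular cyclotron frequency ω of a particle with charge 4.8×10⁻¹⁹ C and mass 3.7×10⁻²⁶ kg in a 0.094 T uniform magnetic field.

ω = |q|B/m.
ω = (4.8×10⁻¹⁹)(0.094)/3.7×10⁻²⁶ ≈ 1.2×10⁶ rad/s.

ω ≈ 1.2×10⁶ rad/s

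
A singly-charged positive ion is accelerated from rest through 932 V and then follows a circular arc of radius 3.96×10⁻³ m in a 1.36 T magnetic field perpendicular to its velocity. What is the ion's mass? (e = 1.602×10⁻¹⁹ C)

m ≈ 2.49×10⁻²⁷ kg

Combine |q|V = ½mv² and r = mv/(|q|B): eliminate v to get m = qB²r²/(2V).
m = (1.602×10⁻¹⁹)(1.36)²(3.96×10⁻³)²/(2·932) ≈ 2.49×10⁻²⁷ kg.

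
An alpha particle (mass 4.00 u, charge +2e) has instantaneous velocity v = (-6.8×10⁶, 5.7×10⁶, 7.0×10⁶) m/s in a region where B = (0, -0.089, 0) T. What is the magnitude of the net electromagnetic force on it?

v×B = (6.23×10⁵, 0, 6.05×10⁵) N/C.
F = q v×B = (3.204×10⁻¹⁹ C)·(6.23×10⁵, 0, 6.05×10⁵) = (2.00×10⁻¹³, 0, 1.94×10⁻¹³) N.
|F| = 2.78×10⁻¹³ N.

|F| ≈ 2.78×10⁻¹³ N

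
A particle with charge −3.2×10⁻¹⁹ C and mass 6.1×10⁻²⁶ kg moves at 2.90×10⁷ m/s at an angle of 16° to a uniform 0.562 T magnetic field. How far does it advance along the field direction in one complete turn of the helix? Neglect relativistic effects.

p ≈ 59.4 m

v∥ = v cosθ = 2.90×10⁷·cos16° ≈ 2.788×10⁷ m/s.
T = 2πm/(|q|B) = 2π(6.1×10⁻²⁶)/((3.2×10⁻¹⁹)(0.562)) ≈ 2.131×10⁻⁶ s.
pitch = v∥ T = (2.788×10⁷)(2.131×10⁻⁶) ≈ 59.4 m.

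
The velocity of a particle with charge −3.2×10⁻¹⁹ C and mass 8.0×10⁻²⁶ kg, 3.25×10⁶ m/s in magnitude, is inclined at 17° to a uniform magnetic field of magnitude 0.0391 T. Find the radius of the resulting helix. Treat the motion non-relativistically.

r ≈ 6.08 m

v⊥ = v sinθ = 3.25×10⁶·sin17° ≈ 9.502×10⁵ m/s.
r = m v⊥/(|q|B) = (8.0×10⁻²⁶)(9.502×10⁵)/((3.2×10⁻¹⁹)(0.0391)) ≈ 6.08 m.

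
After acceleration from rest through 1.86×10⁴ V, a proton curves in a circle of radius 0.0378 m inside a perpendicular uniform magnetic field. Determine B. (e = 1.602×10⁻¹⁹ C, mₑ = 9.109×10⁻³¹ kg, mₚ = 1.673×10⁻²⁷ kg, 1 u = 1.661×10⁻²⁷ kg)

v = √(2|q|V/m) = √(2·1.602×10⁻¹⁹·1.86×10⁴/1.673×10⁻²⁷) ≈ 1.887×10⁶ m/s.
B = mv/(|q|r) = (1.673×10⁻²⁷)(1.887×10⁶)/((1.602×10⁻¹⁹)(0.0378)) ≈ 0.521 T.

B ≈ 0.521 T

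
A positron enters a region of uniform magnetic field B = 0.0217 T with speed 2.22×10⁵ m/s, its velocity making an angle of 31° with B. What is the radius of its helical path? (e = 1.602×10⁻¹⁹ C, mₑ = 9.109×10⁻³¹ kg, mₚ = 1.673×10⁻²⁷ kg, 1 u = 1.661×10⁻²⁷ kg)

v⊥ = v sinθ = 2.22×10⁵·sin31° ≈ 1.143×10⁵ m/s.
r = m v⊥/(|q|B) = (9.109×10⁻³¹)(1.143×10⁵)/((1.602×10⁻¹⁹)(0.0217)) ≈ 3.00×10⁻⁵ m.

r ≈ 3.00×10⁻⁵ m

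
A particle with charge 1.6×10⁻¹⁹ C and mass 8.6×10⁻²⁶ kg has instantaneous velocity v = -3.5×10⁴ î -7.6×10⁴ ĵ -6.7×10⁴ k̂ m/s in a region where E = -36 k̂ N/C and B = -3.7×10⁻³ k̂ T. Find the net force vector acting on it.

v×B = (281, -130, 0) N/C.
E + v×B = (281, -130, -36.0) N/C.
F = q(E + v×B) = (1.6×10⁻¹⁹ C)·(281, -130, -36.0) = (4.50×10⁻¹⁷, -2.07×10⁻¹⁷, -5.76×10⁻¹⁸) N.

F ≈ (4.50×10⁻¹⁷, -2.07×10⁻¹⁷, -5.76×10⁻¹⁸) N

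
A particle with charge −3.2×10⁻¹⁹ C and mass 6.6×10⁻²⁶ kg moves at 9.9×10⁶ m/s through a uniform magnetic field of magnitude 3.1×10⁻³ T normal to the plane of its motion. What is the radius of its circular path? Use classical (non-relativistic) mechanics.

The magnetic force provides the centripetal force: |q|vB = mv²/r.
r = mv/(|q|B) = (6.6×10⁻²⁶)(9.9×10⁶)/((3.2×10⁻¹⁹)(3.1×10⁻³)) ≈ 660 m.

r ≈ 660 m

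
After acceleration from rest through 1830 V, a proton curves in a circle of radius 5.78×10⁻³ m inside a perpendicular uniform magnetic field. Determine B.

v = √(2|q|V/m) = √(2·1.602×10⁻¹⁹·1830/1.673×10⁻²⁷) ≈ 5.920×10⁵ m/s.
B = mv/(|q|r) = (1.673×10⁻²⁷)(5.920×10⁵)/((1.602×10⁻¹⁹)(5.78×10⁻³)) ≈ 1.07 T.

B ≈ 1.07 T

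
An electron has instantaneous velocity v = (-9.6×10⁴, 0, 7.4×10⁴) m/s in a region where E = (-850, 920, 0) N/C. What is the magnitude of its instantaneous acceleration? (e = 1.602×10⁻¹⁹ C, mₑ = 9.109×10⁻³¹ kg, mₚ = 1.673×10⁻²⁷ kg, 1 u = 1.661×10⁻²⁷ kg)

|a| ≈ 2.20×10¹⁴ m/s²

Only an electric field acts, so F = qE = (−1.602×10⁻¹⁹ C)·(-850, 920, 0) = (1.36×10⁻¹⁶, -1.47×10⁻¹⁶, 0) N.
|a| = |F|/m = 2.007×10⁻¹⁶/9.109×10⁻³¹ ≈ 2.20×10¹⁴ m/s².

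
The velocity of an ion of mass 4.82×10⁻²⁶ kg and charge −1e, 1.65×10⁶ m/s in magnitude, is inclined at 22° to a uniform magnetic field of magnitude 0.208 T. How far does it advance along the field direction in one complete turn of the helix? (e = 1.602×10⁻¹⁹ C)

p ≈ 13.9 m

v∥ = v cosθ = 1.65×10⁶·cos22° ≈ 1.530×10⁶ m/s.
T = 2πm/(|q|B) = 2π(4.82×10⁻²⁶)/((1.602×10⁻¹⁹)(0.208)) ≈ 9.089×10⁻⁶ s.
pitch = v∥ T = (1.530×10⁶)(9.089×10⁻⁶) ≈ 13.9 m.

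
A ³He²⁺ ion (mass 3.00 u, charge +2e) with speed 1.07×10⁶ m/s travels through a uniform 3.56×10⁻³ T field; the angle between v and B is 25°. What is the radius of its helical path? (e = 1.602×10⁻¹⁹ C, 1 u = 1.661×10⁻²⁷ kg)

r ≈ 1.98 m

v⊥ = v sinθ = 1.07×10⁶·sin25° ≈ 4.522×10⁵ m/s.
r = m v⊥/(|q|B) = (4.983×10⁻²⁷)(4.522×10⁵)/((3.204×10⁻¹⁹)(3.56×10⁻³)) ≈ 1.98 m.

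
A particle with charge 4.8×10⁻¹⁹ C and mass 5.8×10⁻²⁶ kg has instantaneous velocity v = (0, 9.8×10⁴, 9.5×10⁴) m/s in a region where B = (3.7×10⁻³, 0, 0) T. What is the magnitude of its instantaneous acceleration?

v×B = (0, 352, -363) N/C.
F = q v×B = (4.8×10⁻¹⁹ C)·(0, 352, -363) = (0, 1.69×10⁻¹⁶, -1.74×10⁻¹⁶) N.
|a| = |F|/m = 2.424×10⁻¹⁶/5.8×10⁻²⁶ ≈ 4.18×10⁹ m/s².

|a| ≈ 4.18×10⁹ m/s²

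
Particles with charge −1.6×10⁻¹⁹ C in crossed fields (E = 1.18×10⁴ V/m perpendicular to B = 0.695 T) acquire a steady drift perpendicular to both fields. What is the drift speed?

v_d ≈ 1.70×10⁴ m/s

The E×B drift speed is v_d = E/B.
v_d = 1.18×10⁴/0.695 = 1.70×10⁴ m/s.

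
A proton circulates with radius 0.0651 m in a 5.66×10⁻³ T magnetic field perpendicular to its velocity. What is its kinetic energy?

v = |q|Br/m, then KE = ½mv² = (qBr)²/(2m).
v = (1.602×10⁻¹⁹)(5.66×10⁻³)(0.0651)/1.673×10⁻²⁷ ≈ 3.528×10⁴ m/s.
KE = ½(1.673×10⁻²⁷)(3.528×10⁴)² ≈ 1.04×10⁻¹⁸ J = 6.50 eV.

KE ≈ 6.50 eV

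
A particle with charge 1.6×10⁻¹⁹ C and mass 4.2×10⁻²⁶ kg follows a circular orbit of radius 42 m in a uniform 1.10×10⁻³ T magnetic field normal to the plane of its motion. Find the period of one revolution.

The cyclotron period depends only on m, q, B: T = 2πm/(|q|B).
T = 2π(4.2×10⁻²⁶)/((1.6×10⁻¹⁹)(1.10×10⁻³)) ≈ 1.50×10⁻³ s.

T ≈ 1.50×10⁻³ s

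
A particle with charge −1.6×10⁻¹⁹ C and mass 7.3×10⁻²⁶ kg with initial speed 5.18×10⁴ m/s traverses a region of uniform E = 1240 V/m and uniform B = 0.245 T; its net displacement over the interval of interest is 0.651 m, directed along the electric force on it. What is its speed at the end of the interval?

B does no work; ΔKE = |q|E d.
½mv_f² = ½mv₀² + |q|Ed = ½(7.3×10⁻²⁶)(5.18×10⁴)² + (1.6×10⁻¹⁹)(1240)(0.651) ≈ 9.794×10⁻¹⁷ J + 1.292×10⁻¹⁶ J ≈ 2.271×10⁻¹⁶ J.
v_f = √(2·2.271×10⁻¹⁶/7.3×10⁻²⁶) ≈ 7.89×10⁴ m/s.

v_f ≈ 7.89×10⁴ m/s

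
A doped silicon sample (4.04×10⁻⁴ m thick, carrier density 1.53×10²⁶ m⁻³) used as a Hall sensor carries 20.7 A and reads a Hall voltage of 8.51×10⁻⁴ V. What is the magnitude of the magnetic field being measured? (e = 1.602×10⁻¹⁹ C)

B ≈ 0.407 T

From V_H = IB/(n e t), B = V_H n e t / I.
B = (8.51×10⁻⁴)(1.53×10²⁶)(1.602×10⁻¹⁹)(4.04×10⁻⁴)/20.7 ≈ 0.407 T.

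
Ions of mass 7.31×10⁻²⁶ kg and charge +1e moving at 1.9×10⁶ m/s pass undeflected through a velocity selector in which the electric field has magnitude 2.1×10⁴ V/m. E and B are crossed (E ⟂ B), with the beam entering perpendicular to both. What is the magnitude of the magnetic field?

Balance of forces in the selector: qE = qvB ⇒ B = E/v.
B = 2.1×10⁴/1.9×10⁶ = 0.011 T.

B = 0.011 T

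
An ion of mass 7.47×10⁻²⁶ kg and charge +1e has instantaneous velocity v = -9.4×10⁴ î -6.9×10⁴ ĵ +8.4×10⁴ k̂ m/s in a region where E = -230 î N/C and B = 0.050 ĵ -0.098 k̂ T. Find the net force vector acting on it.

v×B = (2560, -9210, -4700) N/C.
E + v×B = (2330, -9210, -4700) N/C.
F = q(E + v×B) = (1.602×10⁻¹⁹ C)·(2330, -9210, -4700) = (3.74×10⁻¹⁶, -1.48×10⁻¹⁵, -7.53×10⁻¹⁶) N.

F ≈ (3.74×10⁻¹⁶, -1.48×10⁻¹⁵, -7.53×10⁻¹⁶) N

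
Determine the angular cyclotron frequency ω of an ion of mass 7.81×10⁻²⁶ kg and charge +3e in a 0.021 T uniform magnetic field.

ω ≈ 1.3×10⁵ rad/s

ω = |q|B/m.
ω = (4.806×10⁻¹⁹)(0.021)/7.81×10⁻²⁶ ≈ 1.3×10⁵ rad/s.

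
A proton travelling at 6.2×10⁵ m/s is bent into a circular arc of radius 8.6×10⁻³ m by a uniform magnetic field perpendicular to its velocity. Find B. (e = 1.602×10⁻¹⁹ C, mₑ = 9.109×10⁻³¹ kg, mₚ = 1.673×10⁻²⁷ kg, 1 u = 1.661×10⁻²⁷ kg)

B ≈ 0.75 T

From |q|vB = mv²/r, B = mv/(|q|r).
B = (1.673×10⁻²⁷)(6.2×10⁵)/((1.602×10⁻¹⁹)(8.6×10⁻³)) ≈ 0.75 T.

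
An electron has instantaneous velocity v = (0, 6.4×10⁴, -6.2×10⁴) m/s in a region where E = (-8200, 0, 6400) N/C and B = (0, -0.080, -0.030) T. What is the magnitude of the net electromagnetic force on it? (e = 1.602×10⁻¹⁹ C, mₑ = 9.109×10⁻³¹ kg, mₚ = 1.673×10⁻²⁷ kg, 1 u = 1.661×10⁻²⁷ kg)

|F| ≈ 2.62×10⁻¹⁵ N

v×B = (-6880, 0, 0) N/C.
E + v×B = (-1.51×10⁴, 0, 6400) N/C.
F = q(E + v×B) = (−1.602×10⁻¹⁹ C)·(-1.51×10⁴, 0, 6400) = (2.42×10⁻¹⁵, 0, -1.03×10⁻¹⁵) N.
|F| = 2.62×10⁻¹⁵ N.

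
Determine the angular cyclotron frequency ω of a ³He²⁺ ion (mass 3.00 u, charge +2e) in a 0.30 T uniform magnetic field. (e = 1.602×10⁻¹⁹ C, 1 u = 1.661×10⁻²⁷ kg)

ω ≈ 1.9×10⁷ rad/s

ω = |q|B/m.
ω = (3.204×10⁻¹⁹)(0.30)/4.983×10⁻²⁷ ≈ 1.9×10⁷ rad/s.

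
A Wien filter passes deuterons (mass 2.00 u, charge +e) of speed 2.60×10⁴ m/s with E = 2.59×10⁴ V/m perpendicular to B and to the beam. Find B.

Balance of forces in the selector: qE = qvB ⇒ B = E/v.
B = 2.59×10⁴/2.60×10⁴ = 0.996 T.

B = 0.996 T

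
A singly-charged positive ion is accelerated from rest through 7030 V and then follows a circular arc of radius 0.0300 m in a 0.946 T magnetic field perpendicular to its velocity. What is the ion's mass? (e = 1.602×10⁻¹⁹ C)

m ≈ 9.18×10⁻²⁷ kg

Combine |q|V = ½mv² and r = mv/(|q|B): eliminate v to get m = qB²r²/(2V).
m = (1.602×10⁻¹⁹)(0.946)²(0.0300)²/(2·7030) ≈ 9.18×10⁻²⁷ kg.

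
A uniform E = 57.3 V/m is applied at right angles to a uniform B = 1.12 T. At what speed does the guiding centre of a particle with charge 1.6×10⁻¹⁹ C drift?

In crossed fields the guiding centre drifts at v_d = |E×B|/B² = E/B, independent of charge and mass.
v_d = 57.3/1.12 = 51.2 m/s.

v_d ≈ 51.2 m/s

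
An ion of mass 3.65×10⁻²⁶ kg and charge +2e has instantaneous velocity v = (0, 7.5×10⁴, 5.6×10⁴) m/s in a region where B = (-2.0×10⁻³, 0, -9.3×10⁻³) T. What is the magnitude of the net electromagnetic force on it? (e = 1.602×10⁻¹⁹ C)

v×B = (-697, -112, 150) N/C.
F = q v×B = (3.204×10⁻¹⁹ C)·(-697, -112, 150) = (-2.23×10⁻¹⁶, -3.59×10⁻¹⁷, 4.81×10⁻¹⁷) N.
|F| = 2.31×10⁻¹⁶ N.

|F| ≈ 2.31×10⁻¹⁶ N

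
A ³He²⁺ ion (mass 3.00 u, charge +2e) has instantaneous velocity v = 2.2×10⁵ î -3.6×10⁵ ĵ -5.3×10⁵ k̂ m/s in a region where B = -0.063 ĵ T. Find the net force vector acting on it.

v×B = (-3.34×10⁴, 0, -1.39×10⁴) N/C.
F = q v×B = (3.204×10⁻¹⁹ C)·(-3.34×10⁴, 0, -1.39×10⁴) = (-1.07×10⁻¹⁴, 0, -4.44×10⁻¹⁵) N.

F ≈ (-1.07×10⁻¹⁴, 0, -4.44×10⁻¹⁵) N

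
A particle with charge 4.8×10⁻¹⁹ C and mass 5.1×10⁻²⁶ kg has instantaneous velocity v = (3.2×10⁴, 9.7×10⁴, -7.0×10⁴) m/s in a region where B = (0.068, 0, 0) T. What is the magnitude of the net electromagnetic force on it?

|F| ≈ 3.90×10⁻¹⁵ N

v×B = (0, -4760, -6600) N/C.
F = q v×B = (4.8×10⁻¹⁹ C)·(0, -4760, -6600) = (0, -2.28×10⁻¹⁵, -3.17×10⁻¹⁵) N.
|F| = 3.90×10⁻¹⁵ N.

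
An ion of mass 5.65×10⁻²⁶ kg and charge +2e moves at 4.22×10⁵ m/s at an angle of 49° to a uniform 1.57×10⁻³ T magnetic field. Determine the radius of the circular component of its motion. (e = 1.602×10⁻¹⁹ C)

v⊥ = v sinθ = 4.22×10⁵·sin49° ≈ 3.185×10⁵ m/s.
r = m v⊥/(|q|B) = (5.65×10⁻²⁶)(3.185×10⁵)/((3.204×10⁻¹⁹)(1.57×10⁻³)) ≈ 35.8 m.

r ≈ 35.8 m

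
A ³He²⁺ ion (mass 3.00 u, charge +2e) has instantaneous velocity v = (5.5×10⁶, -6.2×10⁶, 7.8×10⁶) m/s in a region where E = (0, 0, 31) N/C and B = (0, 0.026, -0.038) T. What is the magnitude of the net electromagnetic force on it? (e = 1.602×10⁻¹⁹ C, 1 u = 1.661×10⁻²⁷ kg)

v×B = (3.28×10⁴, 2.09×10⁵, 1.43×10⁵) N/C.
E + v×B = (3.28×10⁴, 2.09×10⁵, 1.43×10⁵) N/C.
F = q(E + v×B) = (3.204×10⁻¹⁹ C)·(3.28×10⁴, 2.09×10⁵, 1.43×10⁵) = (1.05×10⁻¹⁴, 6.70×10⁻¹⁴, 4.58×10⁻¹⁴) N.
|F| = 8.18×10⁻¹⁴ N.

|F| ≈ 8.18×10⁻¹⁴ N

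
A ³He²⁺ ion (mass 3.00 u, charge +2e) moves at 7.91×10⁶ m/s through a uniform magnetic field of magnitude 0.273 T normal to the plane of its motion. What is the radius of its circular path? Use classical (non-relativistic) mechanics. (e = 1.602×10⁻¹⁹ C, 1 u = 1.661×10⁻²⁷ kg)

r ≈ 0.451 m

The magnetic force provides the centripetal force: |q|vB = mv²/r.
r = mv/(|q|B) = (4.983×10⁻²⁷)(7.91×10⁶)/((3.204×10⁻¹⁹)(0.273)) ≈ 0.451 m.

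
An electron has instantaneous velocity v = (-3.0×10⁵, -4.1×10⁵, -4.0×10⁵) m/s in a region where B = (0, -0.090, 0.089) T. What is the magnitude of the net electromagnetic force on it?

v×B = (-7.25×10⁴, 2.67×10⁴, 2.70×10⁴) N/C.
F = q v×B = (−1.602×10⁻¹⁹ C)·(-7.25×10⁴, 2.67×10⁴, 2.70×10⁴) = (1.16×10⁻¹⁴, -4.28×10⁻¹⁵, -4.33×10⁻¹⁵) N.
|F| = 1.31×10⁻¹⁴ N.

|F| ≈ 1.31×10⁻¹⁴ N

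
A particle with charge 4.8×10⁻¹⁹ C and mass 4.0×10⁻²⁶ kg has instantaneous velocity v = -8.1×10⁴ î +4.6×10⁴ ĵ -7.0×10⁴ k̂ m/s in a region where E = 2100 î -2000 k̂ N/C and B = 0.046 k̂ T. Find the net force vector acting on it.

F ≈ (2.02×10⁻¹⁵, 1.79×10⁻¹⁵, -9.60×10⁻¹⁶) N

v×B = (2120, 3730, 0) N/C.
E + v×B = (4220, 3730, -2000) N/C.
F = q(E + v×B) = (4.8×10⁻¹⁹ C)·(4220, 3730, -2000) = (2.02×10⁻¹⁵, 1.79×10⁻¹⁵, -9.60×10⁻¹⁶) N.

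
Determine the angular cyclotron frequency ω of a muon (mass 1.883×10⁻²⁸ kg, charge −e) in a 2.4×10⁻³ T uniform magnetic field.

ω ≈ 2.0×10⁶ rad/s

ω = |q|B/m.
ω = (1.602×10⁻¹⁹)(2.4×10⁻³)/1.883×10⁻²⁸ ≈ 2.0×10⁶ rad/s.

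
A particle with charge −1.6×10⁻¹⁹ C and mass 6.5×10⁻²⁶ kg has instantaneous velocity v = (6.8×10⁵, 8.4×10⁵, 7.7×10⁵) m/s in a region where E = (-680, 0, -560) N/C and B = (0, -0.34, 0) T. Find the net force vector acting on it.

v×B = (2.62×10⁵, 0, -2.31×10⁵) N/C.
E + v×B = (2.61×10⁵, 0, -2.32×10⁵) N/C.
F = q(E + v×B) = (−1.6×10⁻¹⁹ C)·(2.61×10⁵, 0, -2.32×10⁵) = (-4.18×10⁻¹⁴, 0, 3.71×10⁻¹⁴) N.

F ≈ (-4.18×10⁻¹⁴, 0, 3.71×10⁻¹⁴) N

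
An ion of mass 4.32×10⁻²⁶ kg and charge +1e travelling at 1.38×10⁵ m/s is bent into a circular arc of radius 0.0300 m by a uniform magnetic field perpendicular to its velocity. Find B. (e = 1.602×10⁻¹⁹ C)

From |q|vB = mv²/r, B = mv/(|q|r).
B = (4.32×10⁻²⁶)(1.38×10⁵)/((1.602×10⁻¹⁹)(0.0300)) ≈ 1.24 T.

B ≈ 1.24 T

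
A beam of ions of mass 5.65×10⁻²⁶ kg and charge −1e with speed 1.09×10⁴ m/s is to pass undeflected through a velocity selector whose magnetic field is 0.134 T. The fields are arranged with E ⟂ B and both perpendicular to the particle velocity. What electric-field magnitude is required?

E = 1460 V/m

For straight-line motion qE = qvB, so E = vB.
E = 1.09×10⁴ × 0.134 = 1460 V/m.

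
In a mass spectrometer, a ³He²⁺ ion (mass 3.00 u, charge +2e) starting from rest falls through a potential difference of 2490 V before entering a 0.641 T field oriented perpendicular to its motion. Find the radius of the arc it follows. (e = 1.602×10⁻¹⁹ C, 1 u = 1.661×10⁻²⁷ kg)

r ≈ 0.0137 m

Acceleration: |q|V = ½mv² ⇒ v = √(2|q|V/m) = √(2·3.204×10⁻¹⁹·2490/4.983×10⁻²⁷) ≈ 5.659×10⁵ m/s.
In the field: r = mv/(|q|B) = (4.983×10⁻²⁷)(5.659×10⁵)/((3.204×10⁻¹⁹)(0.641)) ≈ 0.0137 m.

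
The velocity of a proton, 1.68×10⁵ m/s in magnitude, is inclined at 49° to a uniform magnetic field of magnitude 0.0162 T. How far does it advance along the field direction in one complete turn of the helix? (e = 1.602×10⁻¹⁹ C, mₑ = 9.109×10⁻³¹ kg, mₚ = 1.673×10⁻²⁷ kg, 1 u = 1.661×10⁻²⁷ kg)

p ≈ 0.446 m

v∥ = v cosθ = 1.68×10⁵·cos49° ≈ 1.102×10⁵ m/s.
T = 2πm/(|q|B) = 2π(1.673×10⁻²⁷)/((1.602×10⁻¹⁹)(0.0162)) ≈ 4.050×10⁻⁶ s.
pitch = v∥ T = (1.102×10⁵)(4.050×10⁻⁶) ≈ 0.446 m.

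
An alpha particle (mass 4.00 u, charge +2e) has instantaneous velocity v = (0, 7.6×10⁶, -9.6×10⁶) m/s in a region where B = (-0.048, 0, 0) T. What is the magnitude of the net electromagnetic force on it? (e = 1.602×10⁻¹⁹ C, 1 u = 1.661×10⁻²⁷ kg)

|F| ≈ 1.88×10⁻¹³ N

v×B = (0, 4.61×10⁵, 3.65×10⁵) N/C.
F = q v×B = (3.204×10⁻¹⁹ C)·(0, 4.61×10⁵, 3.65×10⁵) = (0, 1.48×10⁻¹³, 1.17×10⁻¹³) N.
|F| = 1.88×10⁻¹³ N.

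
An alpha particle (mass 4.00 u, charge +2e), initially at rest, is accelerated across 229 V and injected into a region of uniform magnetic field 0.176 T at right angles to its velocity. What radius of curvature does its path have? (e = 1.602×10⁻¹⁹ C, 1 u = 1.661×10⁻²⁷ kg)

r ≈ 0.0175 m

Acceleration: |q|V = ½mv² ⇒ v = √(2|q|V/m) = √(2·3.204×10⁻¹⁹·229/6.644×10⁻²⁷) ≈ 1.486×10⁵ m/s.
In the field: r = mv/(|q|B) = (6.644×10⁻²⁷)(1.486×10⁵)/((3.204×10⁻¹⁹)(0.176)) ≈ 0.0175 m.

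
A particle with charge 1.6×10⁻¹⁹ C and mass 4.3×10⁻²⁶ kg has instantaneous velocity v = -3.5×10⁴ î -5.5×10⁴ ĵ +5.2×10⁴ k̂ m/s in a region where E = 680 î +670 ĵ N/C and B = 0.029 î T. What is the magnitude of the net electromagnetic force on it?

v×B = (0, 1510, 1600) N/C.
E + v×B = (680, 2180, 1600) N/C.
F = q(E + v×B) = (1.6×10⁻¹⁹ C)·(680, 2180, 1600) = (1.09×10⁻¹⁶, 3.48×10⁻¹⁶, 2.55×10⁻¹⁶) N.
|F| = 4.45×10⁻¹⁶ N.

|F| ≈ 4.45×10⁻¹⁶ N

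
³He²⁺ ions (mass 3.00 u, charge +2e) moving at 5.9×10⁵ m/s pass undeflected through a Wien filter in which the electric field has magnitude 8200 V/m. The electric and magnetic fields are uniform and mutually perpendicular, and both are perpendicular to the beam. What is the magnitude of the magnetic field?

B = 0.014 T

Balance of forces in the selector: qE = qvB ⇒ B = E/v.
B = 8200/5.9×10⁵ = 0.014 T.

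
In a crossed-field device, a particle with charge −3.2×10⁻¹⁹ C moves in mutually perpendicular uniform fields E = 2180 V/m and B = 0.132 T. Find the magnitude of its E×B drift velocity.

v_d ≈ 1.65×10⁴ m/s

In crossed fields the guiding centre drifts at v_d = |E×B|/B² = E/B, independent of charge and mass.
v_d = 2180/0.132 = 1.65×10⁴ m/s.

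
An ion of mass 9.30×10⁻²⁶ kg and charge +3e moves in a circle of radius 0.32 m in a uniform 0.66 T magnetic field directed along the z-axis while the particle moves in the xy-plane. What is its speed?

From |q|vB = mv²/r, v = |q|Br/m.
v = (4.806×10⁻¹⁹)(0.66)(0.32)/9.30×10⁻²⁶ ≈ 1.1×10⁶ m/s.

v ≈ 1.1×10⁶ m/s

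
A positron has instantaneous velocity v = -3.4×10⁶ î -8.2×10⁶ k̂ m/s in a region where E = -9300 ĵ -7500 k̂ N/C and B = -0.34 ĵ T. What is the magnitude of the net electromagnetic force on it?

|F| ≈ 4.83×10⁻¹³ N

v×B = (-2.79×10⁶, 0, 1.16×10⁶) N/C.
E + v×B = (-2.79×10⁶, -9300, 1.15×10⁶) N/C.
F = q(E + v×B) = (1.602×10⁻¹⁹ C)·(-2.79×10⁶, -9300, 1.15×10⁶) = (-4.47×10⁻¹³, -1.49×10⁻¹⁵, 1.84×10⁻¹³) N.
|F| = 4.83×10⁻¹³ N.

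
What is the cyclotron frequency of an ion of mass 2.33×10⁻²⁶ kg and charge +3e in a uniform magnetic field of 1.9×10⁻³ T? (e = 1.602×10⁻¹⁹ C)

f = |q|B/(2πm).
f = (4.806×10⁻¹⁹)(1.9×10⁻³)/(2π·2.33×10⁻²⁶) ≈ 6200 Hz.

f ≈ 6200 Hz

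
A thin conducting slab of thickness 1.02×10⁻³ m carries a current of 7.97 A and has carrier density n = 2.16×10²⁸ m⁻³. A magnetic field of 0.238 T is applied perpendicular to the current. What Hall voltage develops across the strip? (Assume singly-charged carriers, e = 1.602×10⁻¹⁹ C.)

V_H ≈ 5.37×10⁻⁷ V

V_H = IB/(n e t).
V_H = (7.97)(0.238)/((2.16×10²⁸)(1.602×10⁻¹⁹)(1.02×10⁻³)) ≈ 5.37×10⁻⁷ V.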